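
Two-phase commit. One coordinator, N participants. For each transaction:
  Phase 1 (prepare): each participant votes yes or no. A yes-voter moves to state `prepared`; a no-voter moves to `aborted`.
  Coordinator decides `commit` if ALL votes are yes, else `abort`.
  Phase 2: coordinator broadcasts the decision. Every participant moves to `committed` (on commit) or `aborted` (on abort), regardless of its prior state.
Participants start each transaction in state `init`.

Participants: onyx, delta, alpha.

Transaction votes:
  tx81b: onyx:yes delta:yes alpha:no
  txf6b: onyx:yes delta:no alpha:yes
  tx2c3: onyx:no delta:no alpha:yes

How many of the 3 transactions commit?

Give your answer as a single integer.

tx81b: no from alpha -> abort (commits=0)
txf6b: no from delta -> abort (commits=0)
tx2c3: no from onyx, delta -> abort (commits=0)

Answer: 0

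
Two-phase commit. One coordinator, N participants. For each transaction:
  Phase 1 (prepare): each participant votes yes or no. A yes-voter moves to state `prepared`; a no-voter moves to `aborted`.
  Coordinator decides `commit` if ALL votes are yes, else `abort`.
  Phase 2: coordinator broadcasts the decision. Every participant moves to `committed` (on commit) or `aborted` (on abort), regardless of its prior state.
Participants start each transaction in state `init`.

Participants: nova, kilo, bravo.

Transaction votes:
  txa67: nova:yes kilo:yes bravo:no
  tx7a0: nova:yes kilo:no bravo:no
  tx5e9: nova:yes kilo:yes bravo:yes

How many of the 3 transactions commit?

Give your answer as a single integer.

Answer: 1

Derivation:
txa67: no from bravo -> abort (commits=0)
tx7a0: no from kilo, bravo -> abort (commits=0)
tx5e9: all yes -> commit (commits=1)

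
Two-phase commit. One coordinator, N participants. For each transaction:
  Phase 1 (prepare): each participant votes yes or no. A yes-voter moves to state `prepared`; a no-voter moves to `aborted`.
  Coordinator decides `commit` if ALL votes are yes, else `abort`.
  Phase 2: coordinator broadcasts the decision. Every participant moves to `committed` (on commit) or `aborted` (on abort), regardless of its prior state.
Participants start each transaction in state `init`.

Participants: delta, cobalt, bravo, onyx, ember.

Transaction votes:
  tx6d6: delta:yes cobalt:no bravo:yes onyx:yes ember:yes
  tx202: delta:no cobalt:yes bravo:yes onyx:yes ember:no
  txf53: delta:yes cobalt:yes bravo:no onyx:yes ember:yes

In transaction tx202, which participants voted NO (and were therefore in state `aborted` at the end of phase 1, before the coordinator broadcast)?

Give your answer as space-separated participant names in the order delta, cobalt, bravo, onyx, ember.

Answer: delta ember

Derivation:
Txn tx202 phase 1: delta no -> aborted; cobalt yes -> prepared; bravo yes -> prepared; onyx yes -> prepared; ember no -> aborted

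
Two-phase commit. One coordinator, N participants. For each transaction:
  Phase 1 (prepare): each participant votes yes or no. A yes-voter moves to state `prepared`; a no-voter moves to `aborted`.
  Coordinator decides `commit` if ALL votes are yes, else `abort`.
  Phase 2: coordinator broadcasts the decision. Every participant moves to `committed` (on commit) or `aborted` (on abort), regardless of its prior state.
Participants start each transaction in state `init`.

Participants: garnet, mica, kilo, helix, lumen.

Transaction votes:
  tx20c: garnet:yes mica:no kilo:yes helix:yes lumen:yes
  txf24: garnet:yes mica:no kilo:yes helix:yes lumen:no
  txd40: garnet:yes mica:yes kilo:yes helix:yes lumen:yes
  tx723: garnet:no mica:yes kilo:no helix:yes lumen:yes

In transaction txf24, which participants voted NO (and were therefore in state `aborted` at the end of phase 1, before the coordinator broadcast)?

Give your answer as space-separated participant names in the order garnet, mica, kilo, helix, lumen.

Txn txf24 phase 1: garnet yes -> prepared; mica no -> aborted; kilo yes -> prepared; helix yes -> prepared; lumen no -> aborted

Answer: mica lumen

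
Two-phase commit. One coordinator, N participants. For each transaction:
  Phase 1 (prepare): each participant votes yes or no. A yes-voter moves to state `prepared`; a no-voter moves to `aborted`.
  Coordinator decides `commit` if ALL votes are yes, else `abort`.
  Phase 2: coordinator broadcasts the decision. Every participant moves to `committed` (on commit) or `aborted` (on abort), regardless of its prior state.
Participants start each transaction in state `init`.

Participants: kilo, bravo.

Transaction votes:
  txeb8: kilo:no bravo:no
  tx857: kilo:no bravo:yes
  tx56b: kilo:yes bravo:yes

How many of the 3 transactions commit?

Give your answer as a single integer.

Answer: 1

Derivation:
txeb8: no from kilo, bravo -> abort (commits=0)
tx857: no from kilo -> abort (commits=0)
tx56b: all yes -> commit (commits=1)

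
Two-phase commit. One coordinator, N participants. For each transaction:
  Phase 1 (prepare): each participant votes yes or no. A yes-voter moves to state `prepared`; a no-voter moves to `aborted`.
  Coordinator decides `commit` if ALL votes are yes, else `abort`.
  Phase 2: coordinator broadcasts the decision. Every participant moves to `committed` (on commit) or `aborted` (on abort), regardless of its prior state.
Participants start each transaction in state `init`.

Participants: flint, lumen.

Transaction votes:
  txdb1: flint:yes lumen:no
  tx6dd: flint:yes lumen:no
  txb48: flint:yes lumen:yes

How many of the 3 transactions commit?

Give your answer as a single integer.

Answer: 1

Derivation:
txdb1: no from lumen -> abort (commits=0)
tx6dd: no from lumen -> abort (commits=0)
txb48: all yes -> commit (commits=1)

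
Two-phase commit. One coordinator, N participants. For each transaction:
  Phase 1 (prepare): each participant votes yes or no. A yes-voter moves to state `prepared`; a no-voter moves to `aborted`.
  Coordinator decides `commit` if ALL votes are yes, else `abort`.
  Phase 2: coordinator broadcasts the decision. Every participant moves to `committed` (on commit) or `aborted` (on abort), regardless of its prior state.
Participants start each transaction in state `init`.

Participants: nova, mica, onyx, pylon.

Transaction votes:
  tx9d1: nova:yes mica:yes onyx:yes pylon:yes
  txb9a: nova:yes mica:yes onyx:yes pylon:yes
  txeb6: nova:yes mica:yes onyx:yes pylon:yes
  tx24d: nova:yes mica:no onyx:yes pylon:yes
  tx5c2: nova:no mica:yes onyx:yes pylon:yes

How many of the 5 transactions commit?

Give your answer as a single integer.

tx9d1: all yes -> commit (commits=1)
txb9a: all yes -> commit (commits=2)
txeb6: all yes -> commit (commits=3)
tx24d: no from mica -> abort (commits=3)
tx5c2: no from nova -> abort (commits=3)

Answer: 3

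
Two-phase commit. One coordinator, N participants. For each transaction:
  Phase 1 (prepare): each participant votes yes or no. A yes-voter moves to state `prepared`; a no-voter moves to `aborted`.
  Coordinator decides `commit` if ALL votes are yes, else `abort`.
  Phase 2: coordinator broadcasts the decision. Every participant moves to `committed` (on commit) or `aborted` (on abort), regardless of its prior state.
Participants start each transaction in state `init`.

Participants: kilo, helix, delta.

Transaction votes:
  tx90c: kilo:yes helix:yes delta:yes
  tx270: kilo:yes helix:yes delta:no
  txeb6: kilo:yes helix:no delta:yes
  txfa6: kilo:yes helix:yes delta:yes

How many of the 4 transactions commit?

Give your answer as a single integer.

Answer: 2

Derivation:
tx90c: all yes -> commit (commits=1)
tx270: no from delta -> abort (commits=1)
txeb6: no from helix -> abort (commits=1)
txfa6: all yes -> commit (commits=2)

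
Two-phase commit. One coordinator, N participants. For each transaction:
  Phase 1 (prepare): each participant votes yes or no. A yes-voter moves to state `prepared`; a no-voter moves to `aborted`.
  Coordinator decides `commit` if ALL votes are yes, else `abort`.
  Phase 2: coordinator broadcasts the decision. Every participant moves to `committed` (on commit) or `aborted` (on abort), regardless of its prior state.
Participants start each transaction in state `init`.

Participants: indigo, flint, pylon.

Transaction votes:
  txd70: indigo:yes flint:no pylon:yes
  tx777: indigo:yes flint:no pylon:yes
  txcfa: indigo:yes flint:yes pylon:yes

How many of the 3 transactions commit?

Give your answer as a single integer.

Answer: 1

Derivation:
txd70: no from flint -> abort (commits=0)
tx777: no from flint -> abort (commits=0)
txcfa: all yes -> commit (commits=1)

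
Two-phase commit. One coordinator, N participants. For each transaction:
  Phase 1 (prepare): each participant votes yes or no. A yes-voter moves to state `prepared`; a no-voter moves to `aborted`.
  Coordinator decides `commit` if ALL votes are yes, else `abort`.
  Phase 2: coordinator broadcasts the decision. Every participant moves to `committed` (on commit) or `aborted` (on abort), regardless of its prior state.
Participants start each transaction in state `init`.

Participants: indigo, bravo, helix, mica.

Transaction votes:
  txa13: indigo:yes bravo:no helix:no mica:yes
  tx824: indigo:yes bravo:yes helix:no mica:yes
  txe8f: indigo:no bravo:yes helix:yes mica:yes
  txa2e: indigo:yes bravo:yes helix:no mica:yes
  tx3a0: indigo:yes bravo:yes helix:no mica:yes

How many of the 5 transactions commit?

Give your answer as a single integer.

Answer: 0

Derivation:
txa13: no from bravo, helix -> abort (commits=0)
tx824: no from helix -> abort (commits=0)
txe8f: no from indigo -> abort (commits=0)
txa2e: no from helix -> abort (commits=0)
tx3a0: no from helix -> abort (commits=0)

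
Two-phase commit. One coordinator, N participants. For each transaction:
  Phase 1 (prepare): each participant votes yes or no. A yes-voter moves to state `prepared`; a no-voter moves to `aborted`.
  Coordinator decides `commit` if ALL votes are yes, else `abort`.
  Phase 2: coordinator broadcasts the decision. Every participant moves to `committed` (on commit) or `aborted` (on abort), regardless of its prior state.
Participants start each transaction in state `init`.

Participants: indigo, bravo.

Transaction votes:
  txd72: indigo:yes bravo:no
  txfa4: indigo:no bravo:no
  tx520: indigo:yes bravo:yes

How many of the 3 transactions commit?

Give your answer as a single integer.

txd72: no from bravo -> abort (commits=0)
txfa4: no from indigo, bravo -> abort (commits=0)
tx520: all yes -> commit (commits=1)

Answer: 1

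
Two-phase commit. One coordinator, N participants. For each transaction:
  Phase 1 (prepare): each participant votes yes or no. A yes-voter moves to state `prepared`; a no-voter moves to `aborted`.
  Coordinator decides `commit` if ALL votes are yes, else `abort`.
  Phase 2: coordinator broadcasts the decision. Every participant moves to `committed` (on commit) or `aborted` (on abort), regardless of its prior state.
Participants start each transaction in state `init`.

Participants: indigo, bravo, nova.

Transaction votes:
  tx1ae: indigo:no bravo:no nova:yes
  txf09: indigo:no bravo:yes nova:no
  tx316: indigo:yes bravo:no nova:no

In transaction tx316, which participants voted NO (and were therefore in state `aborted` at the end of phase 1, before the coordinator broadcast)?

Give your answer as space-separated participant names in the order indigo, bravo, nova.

Answer: bravo nova

Derivation:
Txn tx316 phase 1: indigo yes -> prepared; bravo no -> aborted; nova no -> aborted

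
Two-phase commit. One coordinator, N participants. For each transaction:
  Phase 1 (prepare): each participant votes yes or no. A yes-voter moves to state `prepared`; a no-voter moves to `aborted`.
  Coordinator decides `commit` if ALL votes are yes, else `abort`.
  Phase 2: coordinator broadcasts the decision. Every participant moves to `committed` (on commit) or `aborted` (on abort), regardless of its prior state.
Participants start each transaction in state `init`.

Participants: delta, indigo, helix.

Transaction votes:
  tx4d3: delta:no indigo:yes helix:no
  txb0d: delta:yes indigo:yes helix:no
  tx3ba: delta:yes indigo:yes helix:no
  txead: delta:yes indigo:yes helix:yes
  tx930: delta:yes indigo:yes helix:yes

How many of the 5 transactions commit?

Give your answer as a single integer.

Answer: 2

Derivation:
tx4d3: no from delta, helix -> abort (commits=0)
txb0d: no from helix -> abort (commits=0)
tx3ba: no from helix -> abort (commits=0)
txead: all yes -> commit (commits=1)
tx930: all yes -> commit (commits=2)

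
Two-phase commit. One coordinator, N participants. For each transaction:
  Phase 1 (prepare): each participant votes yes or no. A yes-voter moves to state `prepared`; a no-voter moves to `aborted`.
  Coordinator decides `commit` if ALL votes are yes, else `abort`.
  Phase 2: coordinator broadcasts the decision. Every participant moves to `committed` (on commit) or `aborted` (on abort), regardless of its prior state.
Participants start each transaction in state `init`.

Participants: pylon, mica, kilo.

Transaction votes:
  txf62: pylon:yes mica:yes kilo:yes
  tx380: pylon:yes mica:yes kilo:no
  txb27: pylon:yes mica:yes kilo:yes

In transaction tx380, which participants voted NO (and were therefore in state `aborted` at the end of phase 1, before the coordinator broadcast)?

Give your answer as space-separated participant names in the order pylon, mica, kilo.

Txn tx380 phase 1: pylon yes -> prepared; mica yes -> prepared; kilo no -> aborted

Answer: kilo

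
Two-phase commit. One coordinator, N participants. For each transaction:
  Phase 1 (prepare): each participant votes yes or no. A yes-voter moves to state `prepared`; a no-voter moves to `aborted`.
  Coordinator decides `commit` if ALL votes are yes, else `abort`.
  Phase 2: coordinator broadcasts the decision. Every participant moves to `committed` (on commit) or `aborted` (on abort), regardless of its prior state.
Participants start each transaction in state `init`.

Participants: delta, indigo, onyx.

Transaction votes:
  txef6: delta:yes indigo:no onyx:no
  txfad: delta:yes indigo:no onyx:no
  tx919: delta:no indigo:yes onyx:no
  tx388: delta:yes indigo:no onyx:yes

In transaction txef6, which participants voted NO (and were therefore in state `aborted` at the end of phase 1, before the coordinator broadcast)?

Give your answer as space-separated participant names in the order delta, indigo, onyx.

Txn txef6 phase 1: delta yes -> prepared; indigo no -> aborted; onyx no -> aborted

Answer: indigo onyx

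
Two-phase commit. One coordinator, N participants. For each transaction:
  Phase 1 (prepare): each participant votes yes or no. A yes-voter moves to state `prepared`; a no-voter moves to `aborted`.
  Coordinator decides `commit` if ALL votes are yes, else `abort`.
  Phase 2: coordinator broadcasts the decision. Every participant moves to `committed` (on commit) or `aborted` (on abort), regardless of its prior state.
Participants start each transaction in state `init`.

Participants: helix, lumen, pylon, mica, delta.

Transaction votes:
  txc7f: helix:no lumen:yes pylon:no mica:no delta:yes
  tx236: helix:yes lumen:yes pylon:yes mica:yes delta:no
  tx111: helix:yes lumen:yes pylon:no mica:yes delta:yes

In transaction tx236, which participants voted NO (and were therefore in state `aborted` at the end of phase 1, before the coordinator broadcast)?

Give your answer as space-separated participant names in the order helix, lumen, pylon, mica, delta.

Txn tx236 phase 1: helix yes -> prepared; lumen yes -> prepared; pylon yes -> prepared; mica yes -> prepared; delta no -> aborted

Answer: delta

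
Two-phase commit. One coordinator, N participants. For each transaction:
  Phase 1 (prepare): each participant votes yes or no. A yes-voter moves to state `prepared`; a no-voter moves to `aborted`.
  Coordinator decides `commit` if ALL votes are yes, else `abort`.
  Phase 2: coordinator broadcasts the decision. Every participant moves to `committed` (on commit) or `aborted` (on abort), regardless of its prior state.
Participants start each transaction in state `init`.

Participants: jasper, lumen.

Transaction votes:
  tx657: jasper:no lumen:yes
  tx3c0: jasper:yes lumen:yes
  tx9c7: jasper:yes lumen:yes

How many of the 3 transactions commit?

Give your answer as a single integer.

tx657: no from jasper -> abort (commits=0)
tx3c0: all yes -> commit (commits=1)
tx9c7: all yes -> commit (commits=2)

Answer: 2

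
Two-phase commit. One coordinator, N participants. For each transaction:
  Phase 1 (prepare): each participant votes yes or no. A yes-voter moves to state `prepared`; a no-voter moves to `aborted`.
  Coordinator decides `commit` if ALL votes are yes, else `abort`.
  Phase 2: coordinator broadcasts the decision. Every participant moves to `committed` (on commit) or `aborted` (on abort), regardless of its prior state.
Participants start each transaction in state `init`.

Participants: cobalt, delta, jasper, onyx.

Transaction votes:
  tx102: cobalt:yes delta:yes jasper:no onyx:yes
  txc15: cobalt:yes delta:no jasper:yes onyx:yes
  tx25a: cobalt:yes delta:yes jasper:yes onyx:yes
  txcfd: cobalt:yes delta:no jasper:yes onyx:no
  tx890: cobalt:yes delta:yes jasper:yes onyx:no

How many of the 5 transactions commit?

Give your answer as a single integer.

Answer: 1

Derivation:
tx102: no from jasper -> abort (commits=0)
txc15: no from delta -> abort (commits=0)
tx25a: all yes -> commit (commits=1)
txcfd: no from delta, onyx -> abort (commits=1)
tx890: no from onyx -> abort (commits=1)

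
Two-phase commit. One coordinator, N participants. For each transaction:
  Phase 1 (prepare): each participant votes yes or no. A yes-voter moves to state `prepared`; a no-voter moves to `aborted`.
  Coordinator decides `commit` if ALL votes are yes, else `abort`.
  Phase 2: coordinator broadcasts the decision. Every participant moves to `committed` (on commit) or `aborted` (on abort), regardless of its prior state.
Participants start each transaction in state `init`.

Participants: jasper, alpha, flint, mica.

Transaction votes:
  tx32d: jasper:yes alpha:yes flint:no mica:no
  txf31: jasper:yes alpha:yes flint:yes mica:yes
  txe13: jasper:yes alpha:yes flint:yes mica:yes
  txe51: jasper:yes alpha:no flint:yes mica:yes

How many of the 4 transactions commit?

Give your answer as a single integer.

Answer: 2

Derivation:
tx32d: no from flint, mica -> abort (commits=0)
txf31: all yes -> commit (commits=1)
txe13: all yes -> commit (commits=2)
txe51: no from alpha -> abort (commits=2)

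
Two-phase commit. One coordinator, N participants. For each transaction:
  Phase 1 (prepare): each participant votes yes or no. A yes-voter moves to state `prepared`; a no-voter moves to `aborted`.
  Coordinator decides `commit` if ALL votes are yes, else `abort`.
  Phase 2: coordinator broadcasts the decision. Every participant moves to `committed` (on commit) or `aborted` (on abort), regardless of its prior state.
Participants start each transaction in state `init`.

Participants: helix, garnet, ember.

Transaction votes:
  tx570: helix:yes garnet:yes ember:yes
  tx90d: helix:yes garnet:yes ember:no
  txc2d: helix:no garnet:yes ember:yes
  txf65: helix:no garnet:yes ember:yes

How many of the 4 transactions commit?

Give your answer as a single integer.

Answer: 1

Derivation:
tx570: all yes -> commit (commits=1)
tx90d: no from ember -> abort (commits=1)
txc2d: no from helix -> abort (commits=1)
txf65: no from helix -> abort (commits=1)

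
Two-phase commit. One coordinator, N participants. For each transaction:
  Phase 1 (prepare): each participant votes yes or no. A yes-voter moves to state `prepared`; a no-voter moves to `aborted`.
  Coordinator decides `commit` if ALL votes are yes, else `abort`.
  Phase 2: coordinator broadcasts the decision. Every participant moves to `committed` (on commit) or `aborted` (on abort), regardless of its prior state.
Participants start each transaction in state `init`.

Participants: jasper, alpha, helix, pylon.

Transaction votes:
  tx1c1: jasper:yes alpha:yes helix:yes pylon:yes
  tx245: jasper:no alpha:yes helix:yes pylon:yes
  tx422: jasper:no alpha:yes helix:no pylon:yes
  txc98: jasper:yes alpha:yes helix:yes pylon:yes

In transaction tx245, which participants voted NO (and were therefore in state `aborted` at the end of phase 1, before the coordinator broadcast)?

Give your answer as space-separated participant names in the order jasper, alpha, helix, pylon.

Answer: jasper

Derivation:
Txn tx245 phase 1: jasper no -> aborted; alpha yes -> prepared; helix yes -> prepared; pylon yes -> prepared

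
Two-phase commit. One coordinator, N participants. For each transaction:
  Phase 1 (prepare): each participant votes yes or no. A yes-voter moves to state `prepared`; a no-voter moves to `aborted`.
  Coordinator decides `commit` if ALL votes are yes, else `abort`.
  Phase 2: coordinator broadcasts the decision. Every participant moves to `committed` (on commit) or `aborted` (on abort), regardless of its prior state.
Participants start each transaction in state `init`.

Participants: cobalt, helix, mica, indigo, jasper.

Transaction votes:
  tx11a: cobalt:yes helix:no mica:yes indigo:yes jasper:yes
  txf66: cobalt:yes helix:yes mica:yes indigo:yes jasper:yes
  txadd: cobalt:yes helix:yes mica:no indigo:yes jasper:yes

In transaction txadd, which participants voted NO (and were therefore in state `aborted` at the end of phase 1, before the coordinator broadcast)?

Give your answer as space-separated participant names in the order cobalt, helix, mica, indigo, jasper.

Txn txadd phase 1: cobalt yes -> prepared; helix yes -> prepared; mica no -> aborted; indigo yes -> prepared; jasper yes -> prepared

Answer: mica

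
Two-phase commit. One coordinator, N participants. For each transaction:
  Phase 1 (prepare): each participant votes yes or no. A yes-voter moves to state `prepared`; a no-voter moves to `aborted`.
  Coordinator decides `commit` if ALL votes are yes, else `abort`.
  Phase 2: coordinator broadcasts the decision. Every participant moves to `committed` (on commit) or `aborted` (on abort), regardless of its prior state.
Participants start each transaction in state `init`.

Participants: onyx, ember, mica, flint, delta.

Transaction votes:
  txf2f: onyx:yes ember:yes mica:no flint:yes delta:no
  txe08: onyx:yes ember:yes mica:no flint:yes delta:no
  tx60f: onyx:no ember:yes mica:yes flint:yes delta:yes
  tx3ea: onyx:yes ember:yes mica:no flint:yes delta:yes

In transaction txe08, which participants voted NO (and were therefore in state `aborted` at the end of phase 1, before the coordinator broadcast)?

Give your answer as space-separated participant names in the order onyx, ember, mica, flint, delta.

Txn txe08 phase 1: onyx yes -> prepared; ember yes -> prepared; mica no -> aborted; flint yes -> prepared; delta no -> aborted

Answer: mica delta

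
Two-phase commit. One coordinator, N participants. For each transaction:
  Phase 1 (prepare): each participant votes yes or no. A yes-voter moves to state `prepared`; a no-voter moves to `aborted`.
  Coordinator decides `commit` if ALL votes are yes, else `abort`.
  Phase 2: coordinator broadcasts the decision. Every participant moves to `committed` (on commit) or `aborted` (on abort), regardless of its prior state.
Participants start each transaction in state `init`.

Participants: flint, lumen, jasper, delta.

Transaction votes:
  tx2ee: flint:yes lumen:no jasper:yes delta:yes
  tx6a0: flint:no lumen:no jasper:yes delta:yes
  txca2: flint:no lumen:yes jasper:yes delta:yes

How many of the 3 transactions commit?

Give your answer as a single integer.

tx2ee: no from lumen -> abort (commits=0)
tx6a0: no from flint, lumen -> abort (commits=0)
txca2: no from flint -> abort (commits=0)

Answer: 0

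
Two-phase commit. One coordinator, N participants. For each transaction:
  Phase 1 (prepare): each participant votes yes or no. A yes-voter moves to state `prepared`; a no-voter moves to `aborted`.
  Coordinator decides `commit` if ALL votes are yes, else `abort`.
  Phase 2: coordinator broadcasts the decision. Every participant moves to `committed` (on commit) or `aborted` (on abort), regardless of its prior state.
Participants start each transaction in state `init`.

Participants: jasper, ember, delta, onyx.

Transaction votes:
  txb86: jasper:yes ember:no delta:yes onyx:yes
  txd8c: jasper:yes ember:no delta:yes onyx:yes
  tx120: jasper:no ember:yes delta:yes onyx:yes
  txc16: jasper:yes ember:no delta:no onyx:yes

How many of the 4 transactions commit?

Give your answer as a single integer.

Answer: 0

Derivation:
txb86: no from ember -> abort (commits=0)
txd8c: no from ember -> abort (commits=0)
tx120: no from jasper -> abort (commits=0)
txc16: no from ember, delta -> abort (commits=0)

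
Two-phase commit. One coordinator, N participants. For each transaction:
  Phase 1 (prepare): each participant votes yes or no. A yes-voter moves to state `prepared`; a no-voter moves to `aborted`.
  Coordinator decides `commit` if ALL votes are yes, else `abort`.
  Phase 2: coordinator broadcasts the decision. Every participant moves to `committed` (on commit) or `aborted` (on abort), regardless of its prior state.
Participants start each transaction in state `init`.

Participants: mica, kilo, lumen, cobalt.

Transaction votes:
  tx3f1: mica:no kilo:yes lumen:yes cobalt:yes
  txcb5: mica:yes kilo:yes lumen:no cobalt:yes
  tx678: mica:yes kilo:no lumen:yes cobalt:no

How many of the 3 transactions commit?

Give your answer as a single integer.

Answer: 0

Derivation:
tx3f1: no from mica -> abort (commits=0)
txcb5: no from lumen -> abort (commits=0)
tx678: no from kilo, cobalt -> abort (commits=0)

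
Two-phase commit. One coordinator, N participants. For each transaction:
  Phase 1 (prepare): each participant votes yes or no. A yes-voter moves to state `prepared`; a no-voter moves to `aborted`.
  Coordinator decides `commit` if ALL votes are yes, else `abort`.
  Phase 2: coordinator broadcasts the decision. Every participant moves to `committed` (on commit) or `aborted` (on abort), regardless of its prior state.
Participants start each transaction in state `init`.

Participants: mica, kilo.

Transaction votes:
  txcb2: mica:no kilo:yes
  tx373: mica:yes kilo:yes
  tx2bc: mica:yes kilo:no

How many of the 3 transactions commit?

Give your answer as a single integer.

Answer: 1

Derivation:
txcb2: no from mica -> abort (commits=0)
tx373: all yes -> commit (commits=1)
tx2bc: no from kilo -> abort (commits=1)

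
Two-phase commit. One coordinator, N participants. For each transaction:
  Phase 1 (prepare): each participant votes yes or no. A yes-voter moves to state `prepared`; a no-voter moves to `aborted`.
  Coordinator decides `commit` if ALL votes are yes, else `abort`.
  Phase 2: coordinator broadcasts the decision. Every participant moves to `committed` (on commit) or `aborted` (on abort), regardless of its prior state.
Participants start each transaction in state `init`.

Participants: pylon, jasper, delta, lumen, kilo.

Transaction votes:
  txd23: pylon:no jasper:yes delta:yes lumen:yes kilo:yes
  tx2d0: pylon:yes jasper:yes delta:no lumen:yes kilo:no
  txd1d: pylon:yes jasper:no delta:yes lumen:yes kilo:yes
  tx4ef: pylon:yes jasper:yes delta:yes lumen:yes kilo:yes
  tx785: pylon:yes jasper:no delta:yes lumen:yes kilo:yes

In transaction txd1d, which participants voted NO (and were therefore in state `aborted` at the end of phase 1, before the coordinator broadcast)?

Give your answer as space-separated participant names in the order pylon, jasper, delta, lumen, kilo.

Txn txd1d phase 1: pylon yes -> prepared; jasper no -> aborted; delta yes -> prepared; lumen yes -> prepared; kilo yes -> prepared

Answer: jasper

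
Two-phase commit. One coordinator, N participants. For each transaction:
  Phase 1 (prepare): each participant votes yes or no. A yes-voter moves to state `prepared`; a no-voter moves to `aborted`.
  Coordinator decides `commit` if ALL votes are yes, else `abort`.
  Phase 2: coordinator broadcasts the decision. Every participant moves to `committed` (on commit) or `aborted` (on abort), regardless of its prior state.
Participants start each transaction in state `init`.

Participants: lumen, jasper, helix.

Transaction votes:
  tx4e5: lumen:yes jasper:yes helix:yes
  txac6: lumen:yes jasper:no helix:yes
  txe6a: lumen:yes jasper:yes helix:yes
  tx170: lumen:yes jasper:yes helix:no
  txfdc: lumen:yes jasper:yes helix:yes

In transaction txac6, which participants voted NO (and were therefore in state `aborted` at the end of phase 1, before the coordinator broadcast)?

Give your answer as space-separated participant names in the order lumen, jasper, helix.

Txn txac6 phase 1: lumen yes -> prepared; jasper no -> aborted; helix yes -> prepared

Answer: jasper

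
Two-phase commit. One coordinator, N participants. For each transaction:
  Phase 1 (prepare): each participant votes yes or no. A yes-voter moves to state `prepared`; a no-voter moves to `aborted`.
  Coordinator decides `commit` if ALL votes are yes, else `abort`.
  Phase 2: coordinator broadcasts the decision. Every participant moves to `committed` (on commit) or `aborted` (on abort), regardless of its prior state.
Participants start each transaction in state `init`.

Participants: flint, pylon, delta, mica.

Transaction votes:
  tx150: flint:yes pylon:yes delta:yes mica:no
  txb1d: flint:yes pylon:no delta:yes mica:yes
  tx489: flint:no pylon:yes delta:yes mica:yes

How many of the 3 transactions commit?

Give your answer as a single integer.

tx150: no from mica -> abort (commits=0)
txb1d: no from pylon -> abort (commits=0)
tx489: no from flint -> abort (commits=0)

Answer: 0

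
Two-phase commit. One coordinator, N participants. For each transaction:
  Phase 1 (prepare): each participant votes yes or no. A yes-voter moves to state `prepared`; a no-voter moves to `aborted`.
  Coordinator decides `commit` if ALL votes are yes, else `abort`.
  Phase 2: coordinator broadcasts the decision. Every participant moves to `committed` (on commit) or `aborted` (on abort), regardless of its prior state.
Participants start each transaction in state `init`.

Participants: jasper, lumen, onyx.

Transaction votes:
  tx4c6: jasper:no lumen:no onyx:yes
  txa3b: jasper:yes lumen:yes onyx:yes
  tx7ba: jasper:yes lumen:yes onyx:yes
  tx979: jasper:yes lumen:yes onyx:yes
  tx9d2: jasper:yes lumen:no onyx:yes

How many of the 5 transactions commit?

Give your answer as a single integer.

Answer: 3

Derivation:
tx4c6: no from jasper, lumen -> abort (commits=0)
txa3b: all yes -> commit (commits=1)
tx7ba: all yes -> commit (commits=2)
tx979: all yes -> commit (commits=3)
tx9d2: no from lumen -> abort (commits=3)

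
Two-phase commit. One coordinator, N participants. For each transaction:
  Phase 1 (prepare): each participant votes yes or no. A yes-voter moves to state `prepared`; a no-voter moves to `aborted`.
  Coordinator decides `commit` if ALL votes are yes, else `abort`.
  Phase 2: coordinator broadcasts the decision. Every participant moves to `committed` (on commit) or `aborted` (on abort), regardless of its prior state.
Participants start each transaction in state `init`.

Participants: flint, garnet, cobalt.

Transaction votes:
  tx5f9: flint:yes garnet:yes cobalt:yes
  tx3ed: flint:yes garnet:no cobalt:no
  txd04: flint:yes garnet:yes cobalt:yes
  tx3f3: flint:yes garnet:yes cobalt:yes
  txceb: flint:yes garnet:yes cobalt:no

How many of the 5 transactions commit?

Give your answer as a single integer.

tx5f9: all yes -> commit (commits=1)
tx3ed: no from garnet, cobalt -> abort (commits=1)
txd04: all yes -> commit (commits=2)
tx3f3: all yes -> commit (commits=3)
txceb: no from cobalt -> abort (commits=3)

Answer: 3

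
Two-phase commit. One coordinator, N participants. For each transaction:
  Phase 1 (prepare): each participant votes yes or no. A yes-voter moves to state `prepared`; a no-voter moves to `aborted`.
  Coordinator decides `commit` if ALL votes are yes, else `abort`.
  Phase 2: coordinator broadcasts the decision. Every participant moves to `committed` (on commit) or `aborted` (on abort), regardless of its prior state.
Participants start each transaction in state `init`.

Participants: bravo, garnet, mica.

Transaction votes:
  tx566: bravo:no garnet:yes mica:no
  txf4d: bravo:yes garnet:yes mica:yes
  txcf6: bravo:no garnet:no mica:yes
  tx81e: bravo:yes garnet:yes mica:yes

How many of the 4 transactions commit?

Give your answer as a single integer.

tx566: no from bravo, mica -> abort (commits=0)
txf4d: all yes -> commit (commits=1)
txcf6: no from bravo, garnet -> abort (commits=1)
tx81e: all yes -> commit (commits=2)

Answer: 2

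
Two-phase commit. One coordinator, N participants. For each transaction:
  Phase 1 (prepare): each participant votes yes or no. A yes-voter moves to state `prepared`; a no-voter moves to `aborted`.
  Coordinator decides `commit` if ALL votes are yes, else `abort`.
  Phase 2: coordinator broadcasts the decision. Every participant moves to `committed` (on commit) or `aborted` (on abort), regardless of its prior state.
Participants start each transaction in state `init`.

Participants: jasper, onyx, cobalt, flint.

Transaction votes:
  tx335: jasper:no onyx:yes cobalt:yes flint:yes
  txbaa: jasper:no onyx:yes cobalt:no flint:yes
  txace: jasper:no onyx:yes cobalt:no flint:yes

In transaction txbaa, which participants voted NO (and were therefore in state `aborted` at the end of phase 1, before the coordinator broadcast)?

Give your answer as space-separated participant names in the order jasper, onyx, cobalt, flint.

Txn txbaa phase 1: jasper no -> aborted; onyx yes -> prepared; cobalt no -> aborted; flint yes -> prepared

Answer: jasper cobalt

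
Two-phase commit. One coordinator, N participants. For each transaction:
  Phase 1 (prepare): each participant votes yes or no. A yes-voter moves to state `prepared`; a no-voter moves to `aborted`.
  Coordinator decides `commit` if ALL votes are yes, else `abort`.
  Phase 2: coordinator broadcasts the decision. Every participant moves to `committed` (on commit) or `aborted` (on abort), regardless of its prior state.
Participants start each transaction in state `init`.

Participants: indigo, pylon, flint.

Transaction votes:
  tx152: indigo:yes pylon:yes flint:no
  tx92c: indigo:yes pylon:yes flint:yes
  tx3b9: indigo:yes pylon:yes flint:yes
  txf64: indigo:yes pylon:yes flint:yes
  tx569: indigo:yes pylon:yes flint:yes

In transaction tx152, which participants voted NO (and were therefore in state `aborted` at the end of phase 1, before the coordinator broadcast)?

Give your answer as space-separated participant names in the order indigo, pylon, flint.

Answer: flint

Derivation:
Txn tx152 phase 1: indigo yes -> prepared; pylon yes -> prepared; flint no -> aborted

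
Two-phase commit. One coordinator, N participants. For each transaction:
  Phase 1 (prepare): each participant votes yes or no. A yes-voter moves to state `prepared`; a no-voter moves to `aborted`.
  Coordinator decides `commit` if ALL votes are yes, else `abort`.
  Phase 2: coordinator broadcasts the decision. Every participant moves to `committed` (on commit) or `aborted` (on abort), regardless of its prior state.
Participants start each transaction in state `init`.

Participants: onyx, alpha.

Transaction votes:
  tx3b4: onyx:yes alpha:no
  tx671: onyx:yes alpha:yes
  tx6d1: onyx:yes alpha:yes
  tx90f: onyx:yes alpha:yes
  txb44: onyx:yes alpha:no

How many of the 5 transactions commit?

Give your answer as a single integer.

Answer: 3

Derivation:
tx3b4: no from alpha -> abort (commits=0)
tx671: all yes -> commit (commits=1)
tx6d1: all yes -> commit (commits=2)
tx90f: all yes -> commit (commits=3)
txb44: no from alpha -> abort (commits=3)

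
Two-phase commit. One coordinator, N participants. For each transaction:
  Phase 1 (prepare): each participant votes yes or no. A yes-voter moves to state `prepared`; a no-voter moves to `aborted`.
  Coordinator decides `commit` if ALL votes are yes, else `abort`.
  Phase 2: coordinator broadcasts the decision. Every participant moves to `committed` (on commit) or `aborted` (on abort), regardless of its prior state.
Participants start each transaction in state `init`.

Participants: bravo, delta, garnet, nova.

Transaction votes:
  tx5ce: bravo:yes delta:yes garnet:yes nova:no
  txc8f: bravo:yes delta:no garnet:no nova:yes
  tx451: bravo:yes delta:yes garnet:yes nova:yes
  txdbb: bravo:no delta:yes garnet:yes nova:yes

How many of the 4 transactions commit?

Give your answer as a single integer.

Answer: 1

Derivation:
tx5ce: no from nova -> abort (commits=0)
txc8f: no from delta, garnet -> abort (commits=0)
tx451: all yes -> commit (commits=1)
txdbb: no from bravo -> abort (commits=1)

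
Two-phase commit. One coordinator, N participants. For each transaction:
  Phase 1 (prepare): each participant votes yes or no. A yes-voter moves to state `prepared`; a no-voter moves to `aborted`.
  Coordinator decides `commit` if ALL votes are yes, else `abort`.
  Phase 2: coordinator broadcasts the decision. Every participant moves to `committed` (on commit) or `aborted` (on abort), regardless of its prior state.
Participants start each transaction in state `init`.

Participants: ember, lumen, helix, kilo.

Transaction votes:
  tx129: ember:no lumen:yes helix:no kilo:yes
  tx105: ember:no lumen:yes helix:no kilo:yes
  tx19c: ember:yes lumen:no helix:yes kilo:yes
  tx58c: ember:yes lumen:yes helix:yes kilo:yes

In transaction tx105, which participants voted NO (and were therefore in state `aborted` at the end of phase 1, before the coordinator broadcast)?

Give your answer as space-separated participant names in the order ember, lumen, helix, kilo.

Answer: ember helix

Derivation:
Txn tx105 phase 1: ember no -> aborted; lumen yes -> prepared; helix no -> aborted; kilo yes -> prepared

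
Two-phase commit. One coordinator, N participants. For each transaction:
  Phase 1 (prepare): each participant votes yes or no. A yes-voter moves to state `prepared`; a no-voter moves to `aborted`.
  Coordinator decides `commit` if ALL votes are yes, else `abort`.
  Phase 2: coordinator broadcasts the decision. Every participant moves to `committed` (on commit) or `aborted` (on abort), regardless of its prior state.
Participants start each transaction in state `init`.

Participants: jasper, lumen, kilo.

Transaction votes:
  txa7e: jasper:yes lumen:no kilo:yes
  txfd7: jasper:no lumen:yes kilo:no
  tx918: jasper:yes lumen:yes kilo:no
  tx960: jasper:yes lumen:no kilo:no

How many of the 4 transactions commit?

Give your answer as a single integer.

txa7e: no from lumen -> abort (commits=0)
txfd7: no from jasper, kilo -> abort (commits=0)
tx918: no from kilo -> abort (commits=0)
tx960: no from lumen, kilo -> abort (commits=0)

Answer: 0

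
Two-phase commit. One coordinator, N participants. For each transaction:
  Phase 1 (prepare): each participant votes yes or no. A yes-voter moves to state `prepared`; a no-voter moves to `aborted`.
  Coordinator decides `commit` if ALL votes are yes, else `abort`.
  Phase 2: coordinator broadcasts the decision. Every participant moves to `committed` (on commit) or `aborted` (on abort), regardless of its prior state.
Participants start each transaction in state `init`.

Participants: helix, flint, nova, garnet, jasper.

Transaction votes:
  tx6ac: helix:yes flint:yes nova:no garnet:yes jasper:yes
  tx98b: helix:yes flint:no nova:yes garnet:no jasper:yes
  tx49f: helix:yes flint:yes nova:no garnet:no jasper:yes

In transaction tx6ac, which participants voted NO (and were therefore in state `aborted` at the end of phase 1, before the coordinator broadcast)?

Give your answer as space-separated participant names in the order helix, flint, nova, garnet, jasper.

Answer: nova

Derivation:
Txn tx6ac phase 1: helix yes -> prepared; flint yes -> prepared; nova no -> aborted; garnet yes -> prepared; jasper yes -> prepared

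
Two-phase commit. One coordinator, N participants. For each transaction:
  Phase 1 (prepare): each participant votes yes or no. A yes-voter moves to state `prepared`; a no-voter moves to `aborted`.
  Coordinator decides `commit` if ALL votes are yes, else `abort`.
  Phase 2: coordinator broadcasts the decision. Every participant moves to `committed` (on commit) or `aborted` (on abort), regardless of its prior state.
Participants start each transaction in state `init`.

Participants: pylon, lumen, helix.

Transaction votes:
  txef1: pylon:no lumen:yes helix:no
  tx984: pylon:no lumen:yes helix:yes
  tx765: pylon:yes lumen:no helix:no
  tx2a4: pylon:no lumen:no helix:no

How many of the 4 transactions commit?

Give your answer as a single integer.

Answer: 0

Derivation:
txef1: no from pylon, helix -> abort (commits=0)
tx984: no from pylon -> abort (commits=0)
tx765: no from lumen, helix -> abort (commits=0)
tx2a4: no from pylon, lumen, helix -> abort (commits=0)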